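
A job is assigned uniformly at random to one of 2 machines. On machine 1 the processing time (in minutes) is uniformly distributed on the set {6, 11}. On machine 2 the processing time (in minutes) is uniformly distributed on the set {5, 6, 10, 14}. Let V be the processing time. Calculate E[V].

69/8

E[V | machine 1] = (6+11)/2 = 17/2.
E[V | machine 2] = (5+6+10+14)/4 = 35/4.
By the law of total expectation,
E[V] = (1/2)·(17/2) + (1/2)·(35/4) = 69/8.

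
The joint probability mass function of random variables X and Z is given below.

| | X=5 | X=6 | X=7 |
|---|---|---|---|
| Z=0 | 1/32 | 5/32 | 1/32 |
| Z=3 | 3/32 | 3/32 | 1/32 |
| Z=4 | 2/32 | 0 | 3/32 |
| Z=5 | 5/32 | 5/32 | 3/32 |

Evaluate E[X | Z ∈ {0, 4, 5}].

149/25

P(Z ∈ {0, 4, 5}) = 25/32.
Σ X·P over the event = 5·(1/32) + 5·(2/32) + 5·(5/32) + 6·(5/32) + 6·(5/32) + 7·(1/32) + 7·(3/32) + 7·(3/32) = 149/32.
E[X | Z ∈ {0, 4, 5}] = (149/32) / (25/32) = 149/25.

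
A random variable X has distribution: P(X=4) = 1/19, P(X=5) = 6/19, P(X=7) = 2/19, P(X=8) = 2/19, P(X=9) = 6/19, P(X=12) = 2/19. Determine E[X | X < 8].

P(X < 8) = 9/19.
Σ over the event: 4·1/19 + 5·6/19 + 7·2/19 = 48/19.
E[X | X < 8] = (48/19) / (9/19) = 16/3.

16/3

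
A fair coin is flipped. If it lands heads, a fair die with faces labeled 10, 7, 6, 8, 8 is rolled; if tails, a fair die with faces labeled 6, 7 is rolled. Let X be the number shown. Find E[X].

143/20

E[X | heads] = (10+7+6+8+8)/5 = 39/5.
E[X | tails] = (6+7)/2 = 13/2.
E[X] = (1/2)·(39/5) + (1/2)·(13/2) = 143/20.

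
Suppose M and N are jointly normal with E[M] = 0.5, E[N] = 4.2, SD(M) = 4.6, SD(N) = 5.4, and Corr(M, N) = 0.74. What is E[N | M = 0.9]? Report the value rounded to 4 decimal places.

The regression of N on M has slope ρ·σ_N/σ_M and passes through (μ_M, μ_N).
E[N | M=0.9] = 4.2 + (0.74)·(5.4/4.6)·(0.9 − (0.5)) = 4.2 + (0.8687)·(0.4) = 4.5475.

4.5475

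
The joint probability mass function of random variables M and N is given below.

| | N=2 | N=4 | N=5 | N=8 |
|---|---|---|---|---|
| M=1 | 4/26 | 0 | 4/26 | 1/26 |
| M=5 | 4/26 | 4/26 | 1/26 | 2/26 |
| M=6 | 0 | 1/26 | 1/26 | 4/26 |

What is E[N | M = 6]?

41/6

P(M = 6) = 3/13.
Σ N·P over the event = 4·(1/26) + 5·(1/26) + 8·(4/26) = 41/26.
E[N | M = 6] = (41/26) / (3/13) = 41/6.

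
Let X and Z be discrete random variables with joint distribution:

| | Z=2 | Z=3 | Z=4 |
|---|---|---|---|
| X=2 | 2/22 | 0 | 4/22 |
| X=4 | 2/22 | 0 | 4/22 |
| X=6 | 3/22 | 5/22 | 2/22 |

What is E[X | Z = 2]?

P(Z = 2) = 7/22.
Σ X·P over the event = 2·(2/22) + 4·(2/22) + 6·(3/22) = 15/11.
E[X | Z = 2] = (15/11) / (7/22) = 30/7.

30/7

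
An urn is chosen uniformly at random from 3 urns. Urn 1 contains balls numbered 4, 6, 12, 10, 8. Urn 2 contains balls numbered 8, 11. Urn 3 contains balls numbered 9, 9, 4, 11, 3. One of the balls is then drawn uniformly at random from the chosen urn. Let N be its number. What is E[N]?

E[N | urn 1] = (4+6+12+10+8)/5 = 8.
E[N | urn 2] = (8+11)/2 = 19/2.
E[N | urn 3] = (9+9+4+11+3)/5 = 36/5.
E[N] = (1/3)·(8) + (1/3)·(19/2) + (1/3)·(36/5) = 247/30.

247/30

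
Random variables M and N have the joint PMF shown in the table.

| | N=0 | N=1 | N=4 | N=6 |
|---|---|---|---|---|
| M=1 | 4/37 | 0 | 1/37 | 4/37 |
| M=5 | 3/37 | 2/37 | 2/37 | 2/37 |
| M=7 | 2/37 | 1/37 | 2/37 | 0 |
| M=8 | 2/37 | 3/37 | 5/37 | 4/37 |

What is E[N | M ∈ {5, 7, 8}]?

P(M ∈ {5, 7, 8}) = 28/37.
Summing N·P(M=x,N=y) over the conditioning event gives 78/37.
E[N | M ∈ {5, 7, 8}] = (78/37) / (28/37) = 39/14.

39/14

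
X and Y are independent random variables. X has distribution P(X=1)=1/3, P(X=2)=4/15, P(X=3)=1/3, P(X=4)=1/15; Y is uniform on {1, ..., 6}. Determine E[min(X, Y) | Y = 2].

5/3

P(Y = 2) = 1/6.
Summing min(X,Y)·P(x,y) over outcomes with Y = 2 gives 5/18.
E[min(X, Y) | Y = 2] = (5/18) / (1/6) = 5/3.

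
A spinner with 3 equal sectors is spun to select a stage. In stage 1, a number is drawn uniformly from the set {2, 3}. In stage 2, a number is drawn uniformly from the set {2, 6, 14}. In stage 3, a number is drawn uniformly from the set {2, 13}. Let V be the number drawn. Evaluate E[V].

E[V | stage 1] = (2+3)/2 = 5/2.
E[V | stage 2] = (2+6+14)/3 = 22/3.
E[V | stage 3] = (2+13)/2 = 15/2.
By the law of total expectation,
E[V] = (1/3)·(5/2) + (1/3)·(22/3) + (1/3)·(15/2) = 52/9.

52/9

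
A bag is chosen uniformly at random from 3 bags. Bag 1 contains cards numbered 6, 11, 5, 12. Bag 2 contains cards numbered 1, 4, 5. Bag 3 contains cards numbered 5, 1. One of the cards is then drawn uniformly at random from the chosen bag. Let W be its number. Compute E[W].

89/18

E[W | bag 1] = (6+11+5+12)/4 = 17/2.
E[W | bag 2] = (1+4+5)/3 = 10/3.
E[W | bag 3] = (5+1)/2 = 3.
By the law of total expectation,
E[W] = (1/3)·(17/2) + (1/3)·(10/3) + (1/3)·(3) = 89/18.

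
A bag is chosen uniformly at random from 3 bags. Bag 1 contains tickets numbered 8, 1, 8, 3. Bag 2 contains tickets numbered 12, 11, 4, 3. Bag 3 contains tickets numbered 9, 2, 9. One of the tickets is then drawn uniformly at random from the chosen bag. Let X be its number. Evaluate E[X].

E[X | bag 1] = (8+1+8+3)/4 = 5.
E[X | bag 2] = (12+11+4+3)/4 = 15/2.
E[X | bag 3] = (9+2+9)/3 = 20/3.
E[X] = (1/3)·(5) + (1/3)·(15/2) + (1/3)·(20/3) = 115/18.

115/18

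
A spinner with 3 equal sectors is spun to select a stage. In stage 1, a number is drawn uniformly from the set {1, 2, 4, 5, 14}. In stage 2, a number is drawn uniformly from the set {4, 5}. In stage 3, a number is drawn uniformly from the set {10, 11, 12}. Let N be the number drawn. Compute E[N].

E[N | stage 1] = (1+2+4+5+14)/5 = 26/5.
E[N | stage 2] = (4+5)/2 = 9/2.
E[N | stage 3] = (10+11+12)/3 = 11.
E[N] = (1/3)·(26/5) + (1/3)·(9/2) + (1/3)·(11) = 69/10.

69/10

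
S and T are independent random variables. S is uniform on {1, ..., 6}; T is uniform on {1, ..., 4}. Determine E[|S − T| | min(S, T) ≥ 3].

P(min(S, T) ≥ 3) = 1/3.
Summing |S−T|·P(x,y) over outcomes with min(S, T) ≥ 3 gives 5/12.
E[|S − T| | min(S, T) ≥ 3] = (5/12) / (1/3) = 5/4.

5/4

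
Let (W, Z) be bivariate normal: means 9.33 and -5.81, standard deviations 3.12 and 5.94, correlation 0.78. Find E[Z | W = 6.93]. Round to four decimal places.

For a bivariate normal, E[Z | W=x] = μ_Z + ρ·(σ_Z/σ_W)·(x − μ_W).
E[Z | W=6.93] = -5.81 + (0.78)·(5.94/3.12)·(6.93 − (9.33)) = -5.81 + (1.485)·(-2.4) = -9.3740.

-9.3740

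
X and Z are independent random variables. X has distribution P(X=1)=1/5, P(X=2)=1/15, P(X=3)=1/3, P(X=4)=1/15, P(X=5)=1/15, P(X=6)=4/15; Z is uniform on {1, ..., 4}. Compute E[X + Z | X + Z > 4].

P(X + Z > 4) = 11/15.
Summing (X+Z)·P(x,y) over outcomes with X + Z > 4 gives 77/15.
E[X + Z | X + Z > 4] = (77/15) / (11/15) = 7.

7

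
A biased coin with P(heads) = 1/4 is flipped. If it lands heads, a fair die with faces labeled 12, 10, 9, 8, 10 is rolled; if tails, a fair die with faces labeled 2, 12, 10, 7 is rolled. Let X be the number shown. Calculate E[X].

661/80

E[X | heads] = (12+10+9+8+10)/5 = 49/5.
E[X | tails] = (2+12+10+7)/4 = 31/4.
By the law of total expectation,
E[X] = (1/4)·(49/5) + (3/4)·(31/4) = 661/80.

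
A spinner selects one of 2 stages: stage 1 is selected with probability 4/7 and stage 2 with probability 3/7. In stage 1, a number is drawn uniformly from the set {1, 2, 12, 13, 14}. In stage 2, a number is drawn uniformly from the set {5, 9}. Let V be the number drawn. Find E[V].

E[V | stage 1] = (1+2+12+13+14)/5 = 42/5.
E[V | stage 2] = (5+9)/2 = 7.
By the law of total expectation,
E[V] = (4/7)·(42/5) + (3/7)·(7) = 39/5.

39/5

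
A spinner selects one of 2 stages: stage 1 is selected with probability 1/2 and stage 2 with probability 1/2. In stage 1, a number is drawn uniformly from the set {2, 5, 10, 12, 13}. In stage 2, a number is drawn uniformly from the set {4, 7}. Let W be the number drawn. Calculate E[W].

139/20

E[W | stage 1] = (2+5+10+12+13)/5 = 42/5.
E[W | stage 2] = (4+7)/2 = 11/2.
By the law of total expectation,
E[W] = (1/2)·(42/5) + (1/2)·(11/2) = 139/20.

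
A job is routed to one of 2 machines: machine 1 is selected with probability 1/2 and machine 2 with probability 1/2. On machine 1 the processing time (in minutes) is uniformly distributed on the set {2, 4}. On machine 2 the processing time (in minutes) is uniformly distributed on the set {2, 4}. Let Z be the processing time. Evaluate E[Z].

E[Z | machine 1] = (2+4)/2 = 3.
E[Z | machine 2] = (2+4)/2 = 3.
By the law of total expectation,
E[Z] = (1/2)·(3) + (1/2)·(3) = 3.

3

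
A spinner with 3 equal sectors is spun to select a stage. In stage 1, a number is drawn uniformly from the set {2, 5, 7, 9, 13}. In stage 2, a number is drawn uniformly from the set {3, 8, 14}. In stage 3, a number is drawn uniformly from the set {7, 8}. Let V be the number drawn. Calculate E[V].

691/90

E[V | stage 1] = (2+5+7+9+13)/5 = 36/5.
E[V | stage 2] = (3+8+14)/3 = 25/3.
E[V | stage 3] = (7+8)/2 = 15/2.
E[V] = (1/3)·(36/5) + (1/3)·(25/3) + (1/3)·(15/2) = 691/90.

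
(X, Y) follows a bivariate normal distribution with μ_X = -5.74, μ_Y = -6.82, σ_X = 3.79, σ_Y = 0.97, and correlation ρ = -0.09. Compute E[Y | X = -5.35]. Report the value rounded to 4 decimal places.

-6.8290

E[Y | X=x] = μ_Y + ρ(σ_Y/σ_X)(x − μ_X) for jointly normal variables.
E[Y | X=-5.35] = -6.82 + (-0.09)·(0.97/3.79)·(-5.35 − (-5.74)) = -6.82 + (-0.023034)·(0.39) = -6.8290.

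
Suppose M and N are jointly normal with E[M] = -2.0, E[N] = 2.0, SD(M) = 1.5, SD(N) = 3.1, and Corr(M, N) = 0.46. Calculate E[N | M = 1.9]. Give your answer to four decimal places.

5.7076

For a bivariate normal, E[N | M=x] = μ_N + ρ·(σ_N/σ_M)·(x − μ_M).
E[N | M=1.9] = 2.0 + (0.46)·(3.1/1.5)·(1.9 − (-2.0)) = 2.0 + (0.95067)·(3.9) = 5.7076.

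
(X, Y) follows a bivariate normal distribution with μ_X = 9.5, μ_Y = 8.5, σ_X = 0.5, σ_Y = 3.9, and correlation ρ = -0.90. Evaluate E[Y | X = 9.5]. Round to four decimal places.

The regression of Y on X has slope ρ·σ_Y/σ_X and passes through (μ_X, μ_Y).
E[Y | X=9.5] = 8.5 + (-0.90)·(3.9/0.5)·(9.5 − (9.5)) = 8.5 + (-7.02)·(0) = 8.5000.

8.5000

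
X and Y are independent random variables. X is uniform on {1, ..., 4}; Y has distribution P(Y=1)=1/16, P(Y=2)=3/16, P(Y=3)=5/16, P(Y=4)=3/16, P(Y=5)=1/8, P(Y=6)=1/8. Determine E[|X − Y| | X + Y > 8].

P(X + Y > 8) = 3/32.
Summing |X−Y|·P(x,y) over outcomes with X + Y > 8 gives 3/16.
E[|X − Y| | X + Y > 8] = (3/16) / (3/32) = 2.

2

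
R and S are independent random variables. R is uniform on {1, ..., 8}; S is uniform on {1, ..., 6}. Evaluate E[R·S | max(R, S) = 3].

27/5

P(max(R, S) = 3) = 5/48.
Summing RS·P(x,y) over outcomes with max(R, S) = 3 gives 9/16.
E[R·S | max(R, S) = 3] = (9/16) / (5/48) = 27/5.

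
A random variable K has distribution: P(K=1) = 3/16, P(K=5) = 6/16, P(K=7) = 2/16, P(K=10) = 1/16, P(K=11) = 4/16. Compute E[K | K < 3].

P(K < 3) = 3/16.
Σ over the event: 1·3/16 = 3/16.
E[K | K < 3] = (3/16) / (3/16) = 1.

1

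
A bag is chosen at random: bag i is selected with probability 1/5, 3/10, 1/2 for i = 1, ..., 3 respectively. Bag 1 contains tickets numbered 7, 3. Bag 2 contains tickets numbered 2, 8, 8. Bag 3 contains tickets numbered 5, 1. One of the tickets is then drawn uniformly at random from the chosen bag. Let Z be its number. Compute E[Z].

E[Z | bag 1] = (7+3)/2 = 5.
E[Z | bag 2] = (2+8+8)/3 = 6.
E[Z | bag 3] = (5+1)/2 = 3.
E[Z] = (1/5)·(5) + (3/10)·(6) + (1/2)·(3) = 43/10.

43/10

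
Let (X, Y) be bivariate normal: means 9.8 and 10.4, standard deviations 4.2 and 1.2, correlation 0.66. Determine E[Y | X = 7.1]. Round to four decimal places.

The regression of Y on X has slope ρ·σ_Y/σ_X and passes through (μ_X, μ_Y).
E[Y | X=7.1] = 10.4 + (0.66)·(1.2/4.2)·(7.1 − (9.8)) = 10.4 + (0.18857)·(-2.7) = 9.8909.

9.8909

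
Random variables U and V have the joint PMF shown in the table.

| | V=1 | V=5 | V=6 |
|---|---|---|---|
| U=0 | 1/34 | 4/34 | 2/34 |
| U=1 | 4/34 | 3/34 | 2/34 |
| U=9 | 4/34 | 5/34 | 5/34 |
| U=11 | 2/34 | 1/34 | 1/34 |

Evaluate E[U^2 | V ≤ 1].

570/11

P(V ≤ 1) = 11/34.
Σ U^2·P over the event = 0·(1/34) + 1·(4/34) + 81·(4/34) + 121·(2/34) = 285/17.
E[U^2 | V ≤ 1] = (285/17) / (11/34) = 570/11.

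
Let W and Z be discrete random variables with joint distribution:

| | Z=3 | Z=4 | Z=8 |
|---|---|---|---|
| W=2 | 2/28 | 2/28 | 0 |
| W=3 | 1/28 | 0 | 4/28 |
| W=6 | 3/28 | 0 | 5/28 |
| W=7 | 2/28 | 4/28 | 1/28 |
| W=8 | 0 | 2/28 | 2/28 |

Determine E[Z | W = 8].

6

P(W = 8) = 1/7.
Σ Z·P over the event = 4·(2/28) + 8·(2/28) = 6/7.
E[Z | W = 8] = (6/7) / (1/7) = 6.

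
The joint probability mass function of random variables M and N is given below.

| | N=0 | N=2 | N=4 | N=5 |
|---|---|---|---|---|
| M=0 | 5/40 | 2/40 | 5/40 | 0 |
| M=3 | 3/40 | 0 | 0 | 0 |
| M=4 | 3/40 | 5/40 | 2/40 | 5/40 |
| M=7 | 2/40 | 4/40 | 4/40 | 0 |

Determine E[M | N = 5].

4

P(N = 5) = 1/8.
Σ M·P over the event = 4·(5/40) = 1/2.
E[M | N = 5] = (1/2) / (1/8) = 4.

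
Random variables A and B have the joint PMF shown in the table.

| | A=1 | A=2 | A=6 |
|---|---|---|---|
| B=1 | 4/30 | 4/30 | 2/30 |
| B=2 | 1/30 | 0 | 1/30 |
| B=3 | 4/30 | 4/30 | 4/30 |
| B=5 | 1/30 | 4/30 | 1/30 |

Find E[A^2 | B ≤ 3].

293/24

P(B ≤ 3) = 4/5.
Σ A^2·P over the event = 1·(4/30) + 1·(1/30) + 1·(4/30) + 4·(4/30) + 4·(4/30) + 36·(2/30) + 36·(1/30) + 36·(4/30) = 293/30.
E[A^2 | B ≤ 3] = (293/30) / (4/5) = 293/24.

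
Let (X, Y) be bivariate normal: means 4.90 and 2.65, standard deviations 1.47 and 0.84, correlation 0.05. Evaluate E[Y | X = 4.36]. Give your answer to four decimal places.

For a bivariate normal, E[Y | X=x] = μ_Y + ρ·(σ_Y/σ_X)·(x − μ_X).
E[Y | X=4.36] = 2.65 + (0.05)·(0.84/1.47)·(4.36 − (4.90)) = 2.65 + (0.028571)·(-0.54) = 2.6346.

2.6346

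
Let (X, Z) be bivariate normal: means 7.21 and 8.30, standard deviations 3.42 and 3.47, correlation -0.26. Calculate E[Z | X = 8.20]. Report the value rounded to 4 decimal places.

E[Z | X=x] = μ_Z + ρ(σ_Z/σ_X)(x − μ_X) for jointly normal variables.
E[Z | X=8.20] = 8.30 + (-0.26)·(3.47/3.42)·(8.20 − (7.21)) = 8.30 + (-0.2638)·(0.99) = 8.0388.

8.0388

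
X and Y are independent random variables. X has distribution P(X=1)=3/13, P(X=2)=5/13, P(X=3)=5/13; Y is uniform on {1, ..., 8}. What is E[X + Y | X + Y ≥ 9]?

P(X + Y ≥ 9) = 7/26.
Summing (X+Y)·P(x,y) over outcomes with X + Y ≥ 9 gives 34/13.
E[X + Y | X + Y ≥ 9] = (34/13) / (7/26) = 68/7.

68/7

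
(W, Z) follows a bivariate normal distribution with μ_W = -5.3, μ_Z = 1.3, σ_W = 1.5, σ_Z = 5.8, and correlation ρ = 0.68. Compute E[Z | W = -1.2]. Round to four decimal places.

E[Z | W=x] = μ_Z + ρ(σ_Z/σ_W)(x − μ_W) for jointly normal variables.
E[Z | W=-1.2] = 1.3 + (0.68)·(5.8/1.5)·(-1.2 − (-5.3)) = 1.3 + (2.62933)·(4.1) = 12.0803.

12.0803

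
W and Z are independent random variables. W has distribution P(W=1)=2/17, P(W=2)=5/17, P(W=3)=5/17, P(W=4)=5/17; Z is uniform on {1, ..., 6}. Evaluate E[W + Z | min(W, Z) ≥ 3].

8

P(min(W, Z) ≥ 3) = 20/51.
Summing (W+Z)·P(x,y) over outcomes with min(W, Z) ≥ 3 gives 160/51.
E[W + Z | min(W, Z) ≥ 3] = (160/51) / (20/51) = 8.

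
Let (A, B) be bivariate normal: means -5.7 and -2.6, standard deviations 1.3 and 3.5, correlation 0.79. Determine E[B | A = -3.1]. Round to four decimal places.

For a bivariate normal, E[B | A=x] = μ_B + ρ·(σ_B/σ_A)·(x − μ_A).
E[B | A=-3.1] = -2.6 + (0.79)·(3.5/1.3)·(-3.1 − (-5.7)) = -2.6 + (2.12692)·(2.6) = 2.9300.

2.9300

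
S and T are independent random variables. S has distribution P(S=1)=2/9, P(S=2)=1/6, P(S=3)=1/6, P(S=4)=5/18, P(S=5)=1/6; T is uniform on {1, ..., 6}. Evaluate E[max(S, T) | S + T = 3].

2

P(S + T = 3) = 7/108.
Summing max(S,T)·P(x,y) over outcomes with S + T = 3 gives 7/54.
E[max(S, T) | S + T = 3] = (7/54) / (7/108) = 2.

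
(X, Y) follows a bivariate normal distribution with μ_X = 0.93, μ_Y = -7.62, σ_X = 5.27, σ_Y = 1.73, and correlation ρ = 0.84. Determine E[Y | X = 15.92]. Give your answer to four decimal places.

-3.4865

For a bivariate normal, E[Y | X=x] = μ_Y + ρ·(σ_Y/σ_X)·(x − μ_X).
E[Y | X=15.92] = -7.62 + (0.84)·(1.73/5.27)·(15.92 − (0.93)) = -7.62 + (0.27575)·(14.99) = -3.4865.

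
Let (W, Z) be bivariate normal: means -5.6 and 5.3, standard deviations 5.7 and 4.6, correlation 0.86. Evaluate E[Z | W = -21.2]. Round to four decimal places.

For a bivariate normal, E[Z | W=x] = μ_Z + ρ·(σ_Z/σ_W)·(x − μ_W).
E[Z | W=-21.2] = 5.3 + (0.86)·(4.6/5.7)·(-21.2 − (-5.6)) = 5.3 + (0.694035)·(-15.6) = -5.5269.

-5.5269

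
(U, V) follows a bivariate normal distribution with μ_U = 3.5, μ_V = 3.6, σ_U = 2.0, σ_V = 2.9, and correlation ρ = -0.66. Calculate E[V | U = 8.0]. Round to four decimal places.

-0.7065

The regression of V on U has slope ρ·σ_V/σ_U and passes through (μ_U, μ_V).
E[V | U=8.0] = 3.6 + (-0.66)·(2.9/2.0)·(8.0 − (3.5)) = 3.6 + (-0.957)·(4.5) = -0.7065.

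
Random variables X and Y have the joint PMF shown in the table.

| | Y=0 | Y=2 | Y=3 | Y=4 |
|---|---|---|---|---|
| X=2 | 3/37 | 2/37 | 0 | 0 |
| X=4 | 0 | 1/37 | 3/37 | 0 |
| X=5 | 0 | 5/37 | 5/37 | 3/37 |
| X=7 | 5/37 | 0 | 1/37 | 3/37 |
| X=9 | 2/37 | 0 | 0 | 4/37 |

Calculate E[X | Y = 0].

59/10

P(Y = 0) = 10/37.
Σ X·P over the event = 2·(3/37) + 7·(5/37) + 9·(2/37) = 59/37.
E[X | Y = 0] = (59/37) / (10/37) = 59/10.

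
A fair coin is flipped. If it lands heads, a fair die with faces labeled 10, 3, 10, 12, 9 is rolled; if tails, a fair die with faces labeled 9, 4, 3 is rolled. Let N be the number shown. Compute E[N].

106/15

E[N | heads] = (10+3+10+12+9)/5 = 44/5.
E[N | tails] = (9+4+3)/3 = 16/3.
E[N] = (1/2)·(44/5) + (1/2)·(16/3) = 106/15.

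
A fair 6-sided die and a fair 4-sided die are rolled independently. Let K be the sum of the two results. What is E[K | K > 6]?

8

P(K > 6) = 5/12.
Σ over the event: 7·1/6 + 8·1/8 + 9·1/12 + 10·1/24 = 10/3.
E[K | K > 6] = (10/3) / (5/12) = 8.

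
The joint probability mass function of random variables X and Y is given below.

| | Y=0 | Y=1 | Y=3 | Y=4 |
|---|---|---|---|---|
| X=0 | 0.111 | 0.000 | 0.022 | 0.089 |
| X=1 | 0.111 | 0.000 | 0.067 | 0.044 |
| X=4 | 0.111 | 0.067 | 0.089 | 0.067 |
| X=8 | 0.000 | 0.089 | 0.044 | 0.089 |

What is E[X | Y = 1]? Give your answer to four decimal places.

P(Y = 1) = 0.156.
Σ X·P over the event = 4·(0.067) + 8·(0.089) = 0.980.
E[X | Y = 1] = (0.980) / (0.156) = 6.2821.

6.2821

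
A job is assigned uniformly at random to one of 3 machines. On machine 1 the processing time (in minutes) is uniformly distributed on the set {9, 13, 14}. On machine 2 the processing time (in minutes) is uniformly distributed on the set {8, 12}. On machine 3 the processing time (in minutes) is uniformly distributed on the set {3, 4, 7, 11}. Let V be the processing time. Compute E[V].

113/12

E[V | machine 1] = (9+13+14)/3 = 12.
E[V | machine 2] = (8+12)/2 = 10.
E[V | machine 3] = (3+4+7+11)/4 = 25/4.
E[V] = (1/3)·(12) + (1/3)·(10) + (1/3)·(25/4) = 113/12.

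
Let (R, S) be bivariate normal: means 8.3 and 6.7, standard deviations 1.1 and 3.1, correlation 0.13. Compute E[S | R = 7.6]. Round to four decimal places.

6.4435

E[S | R=x] = μ_S + ρ(σ_S/σ_R)(x − μ_R) for jointly normal variables.
E[S | R=7.6] = 6.7 + (0.13)·(3.1/1.1)·(7.6 − (8.3)) = 6.7 + (0.36636)·(-0.7) = 6.4435.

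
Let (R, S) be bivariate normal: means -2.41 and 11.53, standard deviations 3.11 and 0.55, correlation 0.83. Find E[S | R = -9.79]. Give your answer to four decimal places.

10.4467

The regression of S on R has slope ρ·σ_S/σ_R and passes through (μ_R, μ_S).
E[S | R=-9.79] = 11.53 + (0.83)·(0.55/3.11)·(-9.79 − (-2.41)) = 11.53 + (0.146785)·(-7.38) = 10.4467.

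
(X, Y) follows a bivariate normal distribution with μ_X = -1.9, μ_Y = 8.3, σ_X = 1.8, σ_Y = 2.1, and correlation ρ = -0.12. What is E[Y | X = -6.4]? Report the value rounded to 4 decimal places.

8.9300

The regression of Y on X has slope ρ·σ_Y/σ_X and passes through (μ_X, μ_Y).
E[Y | X=-6.4] = 8.3 + (-0.12)·(2.1/1.8)·(-6.4 − (-1.9)) = 8.3 + (-0.14)·(-4.5) = 8.9300.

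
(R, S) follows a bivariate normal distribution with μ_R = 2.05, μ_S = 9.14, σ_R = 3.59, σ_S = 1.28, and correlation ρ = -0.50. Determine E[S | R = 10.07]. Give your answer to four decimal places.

7.7103

E[S | R=x] = μ_S + ρ(σ_S/σ_R)(x − μ_R) for jointly normal variables.
E[S | R=10.07] = 9.14 + (-0.50)·(1.28/3.59)·(10.07 − (2.05)) = 9.14 + (-0.17827)·(8.02) = 7.7103.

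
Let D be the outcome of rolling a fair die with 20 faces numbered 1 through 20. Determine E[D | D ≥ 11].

Given D ≥ 11, D is equally likely to be any of {11, 12, 13, 14, 15, 16, 17, 18, 19, 20}.
E[D | D ≥ 11] = (11 + 12 + 13 + 14 + 15 + 16 + 17 + 18 + 19 + 20) / 10 = 31/2.

31/2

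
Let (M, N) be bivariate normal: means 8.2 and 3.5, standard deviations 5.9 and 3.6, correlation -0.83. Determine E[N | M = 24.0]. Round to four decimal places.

The regression of N on M has slope ρ·σ_N/σ_M and passes through (μ_M, μ_N).
E[N | M=24.0] = 3.5 + (-0.83)·(3.6/5.9)·(24.0 − (8.2)) = 3.5 + (-0.50644)·(15.8) = -4.5018.

-4.5018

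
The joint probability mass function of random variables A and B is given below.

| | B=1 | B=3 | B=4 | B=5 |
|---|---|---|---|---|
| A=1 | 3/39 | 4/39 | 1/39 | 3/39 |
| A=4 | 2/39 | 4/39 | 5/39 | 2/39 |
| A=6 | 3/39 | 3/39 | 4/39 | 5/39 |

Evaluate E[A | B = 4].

P(B = 4) = 10/39.
Σ A·P over the event = 1·(1/39) + 4·(5/39) + 6·(4/39) = 15/13.
E[A | B = 4] = (15/13) / (10/39) = 9/2.

9/2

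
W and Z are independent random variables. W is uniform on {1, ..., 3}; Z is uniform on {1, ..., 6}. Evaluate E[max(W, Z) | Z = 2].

7/3

Outcomes with Z = 2: (1,2), (2,2), (3,2), each with probability 1/18.
E[max(W, Z) | Z = 2] = (2 + 2 + 3) / 3 = 7/3.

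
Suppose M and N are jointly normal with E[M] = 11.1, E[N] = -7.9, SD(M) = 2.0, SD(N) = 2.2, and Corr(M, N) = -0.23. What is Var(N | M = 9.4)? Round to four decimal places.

4.5840

The conditional variance in a bivariate normal is σ_N²(1 − ρ²), independent of x.
Var(N | M=9.4) = (2.2)²·(1 − (-0.23)²) = 4.84·0.9471 = 4.5840.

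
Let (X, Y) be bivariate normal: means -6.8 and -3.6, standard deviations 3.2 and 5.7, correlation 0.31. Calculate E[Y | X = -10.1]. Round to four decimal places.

-5.4222

The regression of Y on X has slope ρ·σ_Y/σ_X and passes through (μ_X, μ_Y).
E[Y | X=-10.1] = -3.6 + (0.31)·(5.7/3.2)·(-10.1 − (-6.8)) = -3.6 + (0.55219)·(-3.3) = -5.4222.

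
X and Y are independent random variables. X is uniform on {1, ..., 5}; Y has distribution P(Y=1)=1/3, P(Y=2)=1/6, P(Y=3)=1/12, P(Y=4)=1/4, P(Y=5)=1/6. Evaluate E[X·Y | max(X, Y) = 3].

14/3

P(max(X, Y) = 3) = 3/20.
Summing XY·P(x,y) over outcomes with max(X, Y) = 3 gives 7/10.
E[X·Y | max(X, Y) = 3] = (7/10) / (3/20) = 14/3.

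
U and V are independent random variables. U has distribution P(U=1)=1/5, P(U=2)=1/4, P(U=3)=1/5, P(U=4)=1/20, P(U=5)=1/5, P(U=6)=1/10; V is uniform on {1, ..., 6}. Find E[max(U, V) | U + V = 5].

47/14

P(U + V = 5) = 7/60.
Summing max(U,V)·P(x,y) over outcomes with U + V = 5 gives 47/120.
E[max(U, V) | U + V = 5] = (47/120) / (7/60) = 47/14.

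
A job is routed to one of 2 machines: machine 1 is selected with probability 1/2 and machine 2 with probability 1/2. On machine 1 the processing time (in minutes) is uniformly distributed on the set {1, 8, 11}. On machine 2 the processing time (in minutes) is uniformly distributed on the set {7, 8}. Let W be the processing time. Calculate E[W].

85/12

E[W | machine 1] = (1+8+11)/3 = 20/3.
E[W | machine 2] = (7+8)/2 = 15/2.
By the law of total expectation,
E[W] = (1/2)·(20/3) + (1/2)·(15/2) = 85/12.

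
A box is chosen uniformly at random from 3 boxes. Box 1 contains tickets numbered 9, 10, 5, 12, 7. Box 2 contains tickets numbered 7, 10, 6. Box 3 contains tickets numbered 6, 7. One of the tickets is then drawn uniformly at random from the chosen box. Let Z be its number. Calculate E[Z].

E[Z | box 1] = (9+10+5+12+7)/5 = 43/5.
E[Z | box 2] = (7+10+6)/3 = 23/3.
E[Z | box 3] = (6+7)/2 = 13/2.
E[Z] = (1/3)·(43/5) + (1/3)·(23/3) + (1/3)·(13/2) = 683/90.

683/90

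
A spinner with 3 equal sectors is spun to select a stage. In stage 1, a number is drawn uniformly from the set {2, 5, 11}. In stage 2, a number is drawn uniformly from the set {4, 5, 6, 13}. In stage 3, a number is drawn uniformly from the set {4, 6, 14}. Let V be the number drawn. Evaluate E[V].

E[V | stage 1] = (2+5+11)/3 = 6.
E[V | stage 2] = (4+5+6+13)/4 = 7.
E[V | stage 3] = (4+6+14)/3 = 8.
E[V] = (1/3)·(6) + (1/3)·(7) + (1/3)·(8) = 7.

7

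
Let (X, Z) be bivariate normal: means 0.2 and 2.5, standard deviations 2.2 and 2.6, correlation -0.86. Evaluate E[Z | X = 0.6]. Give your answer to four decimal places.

2.0935

For a bivariate normal, E[Z | X=x] = μ_Z + ρ·(σ_Z/σ_X)·(x − μ_X).
E[Z | X=0.6] = 2.5 + (-0.86)·(2.6/2.2)·(0.6 − (0.2)) = 2.5 + (-1.01636)·(0.4) = 2.0935.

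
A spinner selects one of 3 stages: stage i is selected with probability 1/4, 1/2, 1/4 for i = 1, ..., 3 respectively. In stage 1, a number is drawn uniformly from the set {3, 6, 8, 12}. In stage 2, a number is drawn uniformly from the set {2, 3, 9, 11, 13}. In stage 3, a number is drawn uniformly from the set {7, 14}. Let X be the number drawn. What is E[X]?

659/80

E[X | stage 1] = (3+6+8+12)/4 = 29/4.
E[X | stage 2] = (2+3+9+11+13)/5 = 38/5.
E[X | stage 3] = (7+14)/2 = 21/2.
By the law of total expectation,
E[X] = (1/4)·(29/4) + (1/2)·(38/5) + (1/4)·(21/2) = 659/80.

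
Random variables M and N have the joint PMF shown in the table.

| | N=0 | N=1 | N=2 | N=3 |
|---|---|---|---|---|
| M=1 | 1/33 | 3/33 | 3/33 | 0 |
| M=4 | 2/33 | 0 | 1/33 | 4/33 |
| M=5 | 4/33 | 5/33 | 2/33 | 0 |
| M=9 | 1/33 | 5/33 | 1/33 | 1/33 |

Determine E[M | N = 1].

P(N = 1) = 13/33.
Σ M·P over the event = 1·(3/33) + 5·(5/33) + 9·(5/33) = 73/33.
E[M | N = 1] = (73/33) / (13/33) = 73/13.

73/13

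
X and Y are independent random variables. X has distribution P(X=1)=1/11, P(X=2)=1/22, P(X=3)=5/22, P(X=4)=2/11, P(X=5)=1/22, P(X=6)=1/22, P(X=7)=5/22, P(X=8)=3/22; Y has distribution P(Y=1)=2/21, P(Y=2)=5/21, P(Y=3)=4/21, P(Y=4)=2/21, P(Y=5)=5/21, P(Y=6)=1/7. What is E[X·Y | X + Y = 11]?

404/15

P(X + Y = 11) = 5/77.
Summing XY·P(x,y) over outcomes with X + Y = 11 gives 404/231.
E[X·Y | X + Y = 11] = (404/231) / (5/77) = 404/15.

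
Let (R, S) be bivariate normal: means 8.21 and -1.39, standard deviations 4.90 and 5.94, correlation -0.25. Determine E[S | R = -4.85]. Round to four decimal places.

2.5680

E[S | R=x] = μ_S + ρ(σ_S/σ_R)(x − μ_R) for jointly normal variables.
E[S | R=-4.85] = -1.39 + (-0.25)·(5.94/4.90)·(-4.85 − (8.21)) = -1.39 + (-0.30306)·(-13.06) = 2.5680.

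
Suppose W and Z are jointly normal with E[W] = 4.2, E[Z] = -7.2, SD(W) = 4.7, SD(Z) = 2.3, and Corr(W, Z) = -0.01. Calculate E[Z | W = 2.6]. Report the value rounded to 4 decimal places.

-7.1922

The regression of Z on W has slope ρ·σ_Z/σ_W and passes through (μ_W, μ_Z).
E[Z | W=2.6] = -7.2 + (-0.01)·(2.3/4.7)·(2.6 − (4.2)) = -7.2 + (-0.0048936)·(-1.6) = -7.1922.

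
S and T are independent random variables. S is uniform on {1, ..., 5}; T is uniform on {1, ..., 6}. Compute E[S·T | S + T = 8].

29/2

Outcomes with S + T = 8: (2,6), (3,5), (4,4), (5,3), each with probability 1/30.
E[S·T | S + T = 8] = (12 + 15 + 16 + 15) / 4 = 29/2.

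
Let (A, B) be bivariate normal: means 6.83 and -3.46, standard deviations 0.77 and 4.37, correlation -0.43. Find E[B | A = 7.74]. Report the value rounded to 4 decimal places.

-5.6808

The regression of B on A has slope ρ·σ_B/σ_A and passes through (μ_A, μ_B).
E[B | A=7.74] = -3.46 + (-0.43)·(4.37/0.77)·(7.74 − (6.83)) = -3.46 + (-2.4404)·(0.91) = -5.6808.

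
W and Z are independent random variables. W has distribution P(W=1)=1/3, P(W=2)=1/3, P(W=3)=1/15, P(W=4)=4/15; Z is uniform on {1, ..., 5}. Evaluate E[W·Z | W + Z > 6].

P(W + Z > 6) = 19/75.
Summing WZ·P(x,y) over outcomes with W + Z > 6 gives 269/75.
E[W·Z | W + Z > 6] = (269/75) / (19/75) = 269/19.

269/19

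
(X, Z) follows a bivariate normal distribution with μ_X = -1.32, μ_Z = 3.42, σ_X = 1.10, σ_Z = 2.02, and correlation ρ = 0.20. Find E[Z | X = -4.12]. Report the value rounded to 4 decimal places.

2.3916

For a bivariate normal, E[Z | X=x] = μ_Z + ρ·(σ_Z/σ_X)·(x − μ_X).
E[Z | X=-4.12] = 3.42 + (0.20)·(2.02/1.10)·(-4.12 − (-1.32)) = 3.42 + (0.36727)·(-2.8) = 2.3916.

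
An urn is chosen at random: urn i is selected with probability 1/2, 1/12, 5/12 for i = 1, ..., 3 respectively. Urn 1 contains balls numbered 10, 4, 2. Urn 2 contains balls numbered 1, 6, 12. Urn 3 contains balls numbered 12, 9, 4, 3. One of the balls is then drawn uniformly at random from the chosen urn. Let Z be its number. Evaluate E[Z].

E[Z | urn 1] = (10+4+2)/3 = 16/3.
E[Z | urn 2] = (1+6+12)/3 = 19/3.
E[Z | urn 3] = (12+9+4+3)/4 = 7.
By the law of total expectation,
E[Z] = (1/2)·(16/3) + (1/12)·(19/3) + (5/12)·(7) = 55/9.

55/9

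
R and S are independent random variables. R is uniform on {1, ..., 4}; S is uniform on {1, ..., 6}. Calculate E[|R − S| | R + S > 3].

2

P(R + S > 3) = 7/8.
Summing |R−S|·P(x,y) over outcomes with R + S > 3 gives 7/4.
E[|R − S| | R + S > 3] = (7/4) / (7/8) = 2.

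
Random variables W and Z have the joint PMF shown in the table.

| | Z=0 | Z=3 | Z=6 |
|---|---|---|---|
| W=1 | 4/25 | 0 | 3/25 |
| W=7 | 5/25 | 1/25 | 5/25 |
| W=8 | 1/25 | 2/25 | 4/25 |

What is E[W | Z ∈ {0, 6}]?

P(Z ∈ {0, 6}) = 22/25.
Σ W·P over the event = 1·(4/25) + 1·(3/25) + 7·(5/25) + 7·(5/25) + 8·(1/25) + 8·(4/25) = 117/25.
E[W | Z ∈ {0, 6}] = (117/25) / (22/25) = 117/22.

117/22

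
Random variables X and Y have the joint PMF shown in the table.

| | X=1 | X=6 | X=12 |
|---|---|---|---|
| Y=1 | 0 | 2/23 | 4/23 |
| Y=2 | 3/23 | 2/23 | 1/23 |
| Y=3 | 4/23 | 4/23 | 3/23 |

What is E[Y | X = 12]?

P(X = 12) = 8/23.
Σ Y·P over the event = 1·(4/23) + 2·(1/23) + 3·(3/23) = 15/23.
E[Y | X = 12] = (15/23) / (8/23) = 15/8.

15/8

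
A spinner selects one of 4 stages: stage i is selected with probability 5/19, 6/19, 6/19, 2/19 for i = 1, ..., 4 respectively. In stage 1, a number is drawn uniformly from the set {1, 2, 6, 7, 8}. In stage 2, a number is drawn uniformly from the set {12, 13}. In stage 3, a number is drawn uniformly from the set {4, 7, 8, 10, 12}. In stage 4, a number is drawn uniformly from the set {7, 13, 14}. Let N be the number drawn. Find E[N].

2563/285

E[N | stage 1] = (1+2+6+7+8)/5 = 24/5.
E[N | stage 2] = (12+13)/2 = 25/2.
E[N | stage 3] = (4+7+8+10+12)/5 = 41/5.
E[N | stage 4] = (7+13+14)/3 = 34/3.
E[N] = (5/19)·(24/5) + (6/19)·(25/2) + (6/19)·(41/5) + (2/19)·(34/3) = 2563/285.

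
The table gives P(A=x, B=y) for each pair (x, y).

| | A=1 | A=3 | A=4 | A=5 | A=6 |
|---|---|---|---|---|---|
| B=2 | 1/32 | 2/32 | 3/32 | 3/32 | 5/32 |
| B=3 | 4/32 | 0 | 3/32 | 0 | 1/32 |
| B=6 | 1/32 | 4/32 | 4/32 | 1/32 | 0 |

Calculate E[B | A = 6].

13/6

P(A = 6) = 3/16.
Σ B·P over the event = 2·(5/32) + 3·(1/32) = 13/32.
E[B | A = 6] = (13/32) / (3/16) = 13/6.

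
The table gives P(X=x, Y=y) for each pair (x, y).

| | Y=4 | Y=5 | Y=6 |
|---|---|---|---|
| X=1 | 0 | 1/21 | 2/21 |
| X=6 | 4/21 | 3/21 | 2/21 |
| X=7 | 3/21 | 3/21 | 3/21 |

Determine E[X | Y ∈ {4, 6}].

P(Y ∈ {4, 6}) = 2/3.
Σ X·P over the event = 1·(2/21) + 6·(4/21) + 6·(2/21) + 7·(3/21) + 7·(3/21) = 80/21.
E[X | Y ∈ {4, 6}] = (80/21) / (2/3) = 40/7.

40/7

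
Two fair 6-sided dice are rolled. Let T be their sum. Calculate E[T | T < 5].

P(T < 5) = 1/6.
Σ over the event: 2·1/36 + 3·1/18 + 4·1/12 = 5/9.
E[T | T < 5] = (5/9) / (1/6) = 10/3.

10/3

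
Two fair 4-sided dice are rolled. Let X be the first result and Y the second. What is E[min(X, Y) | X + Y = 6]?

7/3

P(X + Y = 6) = 3/16.
Summing min(X,Y)·P(x,y) over outcomes with X + Y = 6 gives 7/16.
E[min(X, Y) | X + Y = 6] = (7/16) / (3/16) = 7/3.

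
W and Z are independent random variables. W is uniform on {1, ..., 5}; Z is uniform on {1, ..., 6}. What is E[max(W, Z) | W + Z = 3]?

Outcomes with W + Z = 3: (1,2), (2,1), each with probability 1/30.
E[max(W, Z) | W + Z = 3] = (2 + 2) / 2 = 2.

2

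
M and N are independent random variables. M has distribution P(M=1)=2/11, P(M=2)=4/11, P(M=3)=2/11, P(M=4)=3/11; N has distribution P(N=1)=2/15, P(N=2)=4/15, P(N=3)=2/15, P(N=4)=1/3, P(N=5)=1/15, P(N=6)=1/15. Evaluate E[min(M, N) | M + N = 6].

P(M + N = 6) = 38/165.
Summing min(M,N)·P(x,y) over outcomes with M + N = 6 gives 26/55.
E[min(M, N) | M + N = 6] = (26/55) / (38/165) = 39/19.

39/19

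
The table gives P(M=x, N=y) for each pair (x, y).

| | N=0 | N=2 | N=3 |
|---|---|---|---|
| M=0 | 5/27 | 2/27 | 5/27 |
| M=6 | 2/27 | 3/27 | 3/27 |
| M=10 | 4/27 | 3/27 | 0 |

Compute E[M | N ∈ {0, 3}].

70/19

P(N ∈ {0, 3}) = 19/27.
Σ M·P over the event = 0·(5/27) + 0·(5/27) + 6·(2/27) + 6·(3/27) + 10·(4/27) = 70/27.
E[M | N ∈ {0, 3}] = (70/27) / (19/27) = 70/19.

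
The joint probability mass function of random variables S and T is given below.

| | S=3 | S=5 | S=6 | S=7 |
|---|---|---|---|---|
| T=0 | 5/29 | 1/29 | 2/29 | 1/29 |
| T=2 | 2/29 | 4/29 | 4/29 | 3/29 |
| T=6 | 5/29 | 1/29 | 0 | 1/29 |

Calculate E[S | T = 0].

P(T = 0) = 9/29.
Summing S·P(S=x,T=y) over the conditioning event gives 39/29.
E[S | T = 0] = (39/29) / (9/29) = 13/3.

13/3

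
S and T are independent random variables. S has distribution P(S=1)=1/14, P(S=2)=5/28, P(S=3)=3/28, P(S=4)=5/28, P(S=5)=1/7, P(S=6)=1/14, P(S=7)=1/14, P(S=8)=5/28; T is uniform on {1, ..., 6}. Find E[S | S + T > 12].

47/6

P(S + T > 12) = 1/14.
Summing S·P(x,y) over outcomes with S + T > 12 gives 47/84.
E[S | S + T > 12] = (47/84) / (1/14) = 47/6.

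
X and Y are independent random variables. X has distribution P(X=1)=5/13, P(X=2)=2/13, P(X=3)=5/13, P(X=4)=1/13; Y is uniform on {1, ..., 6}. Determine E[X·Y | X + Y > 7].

83/5

P(X + Y > 7) = 5/26.
Summing XY·P(x,y) over outcomes with X + Y > 7 gives 83/26.
E[X·Y | X + Y > 7] = (83/26) / (5/26) = 83/5.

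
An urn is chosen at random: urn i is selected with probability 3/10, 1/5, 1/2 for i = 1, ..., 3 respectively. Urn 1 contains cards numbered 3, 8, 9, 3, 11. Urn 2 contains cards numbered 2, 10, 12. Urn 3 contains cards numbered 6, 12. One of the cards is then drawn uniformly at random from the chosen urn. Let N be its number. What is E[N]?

E[N | urn 1] = (3+8+9+3+11)/5 = 34/5.
E[N | urn 2] = (2+10+12)/3 = 8.
E[N | urn 3] = (6+12)/2 = 9.
E[N] = (3/10)·(34/5) + (1/5)·(8) + (1/2)·(9) = 407/50.

407/50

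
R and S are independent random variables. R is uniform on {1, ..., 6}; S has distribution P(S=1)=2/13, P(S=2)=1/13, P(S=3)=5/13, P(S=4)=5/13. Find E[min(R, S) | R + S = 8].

37/11

P(R + S = 8) = 11/78.
Summing min(R,S)·P(x,y) over outcomes with R + S = 8 gives 37/78.
E[min(R, S) | R + S = 8] = (37/78) / (11/78) = 37/11.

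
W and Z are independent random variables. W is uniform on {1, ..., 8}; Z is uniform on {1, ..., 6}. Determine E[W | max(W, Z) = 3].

P(max(W, Z) = 3) = 5/48.
Summing W·P(x,y) over outcomes with max(W, Z) = 3 gives 1/4.
E[W | max(W, Z) = 3] = (1/4) / (5/48) = 12/5.

12/5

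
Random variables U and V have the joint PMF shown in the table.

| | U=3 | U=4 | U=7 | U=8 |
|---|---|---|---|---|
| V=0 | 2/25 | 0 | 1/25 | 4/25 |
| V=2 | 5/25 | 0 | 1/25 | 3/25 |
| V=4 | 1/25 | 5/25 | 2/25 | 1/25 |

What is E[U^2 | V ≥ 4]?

251/9

P(V ≥ 4) = 9/25.
Summing U^2·P(U=x,V=y) over the conditioning event gives 251/25.
E[U^2 | V ≥ 4] = (251/25) / (9/25) = 251/9.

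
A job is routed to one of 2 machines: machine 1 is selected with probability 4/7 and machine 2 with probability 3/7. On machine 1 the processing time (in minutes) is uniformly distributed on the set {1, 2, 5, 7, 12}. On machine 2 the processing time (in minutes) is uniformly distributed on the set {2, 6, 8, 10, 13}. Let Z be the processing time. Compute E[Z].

45/7

E[Z | machine 1] = (1+2+5+7+12)/5 = 27/5.
E[Z | machine 2] = (2+6+8+10+13)/5 = 39/5.
By the law of total expectation,
E[Z] = (4/7)·(27/5) + (3/7)·(39/5) = 45/7.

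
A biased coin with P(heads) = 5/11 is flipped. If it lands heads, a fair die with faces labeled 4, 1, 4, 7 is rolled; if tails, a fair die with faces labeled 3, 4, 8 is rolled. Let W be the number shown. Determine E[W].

50/11

E[W | heads] = (4+1+4+7)/4 = 4.
E[W | tails] = (3+4+8)/3 = 5.
By the law of total expectation,
E[W] = (5/11)·(4) + (6/11)·(5) = 50/11.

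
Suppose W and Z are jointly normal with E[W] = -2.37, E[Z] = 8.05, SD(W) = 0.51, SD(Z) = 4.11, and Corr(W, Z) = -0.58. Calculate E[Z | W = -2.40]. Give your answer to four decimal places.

E[Z | W=x] = μ_Z + ρ(σ_Z/σ_W)(x − μ_W) for jointly normal variables.
E[Z | W=-2.40] = 8.05 + (-0.58)·(4.11/0.51)·(-2.40 − (-2.37)) = 8.05 + (-4.6741)·(-0.03) = 8.1902.

8.1902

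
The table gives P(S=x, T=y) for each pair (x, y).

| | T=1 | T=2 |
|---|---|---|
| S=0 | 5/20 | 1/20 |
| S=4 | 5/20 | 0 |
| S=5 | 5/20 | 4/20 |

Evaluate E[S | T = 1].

3

P(T = 1) = 3/4.
Σ S·P over the event = 0·(5/20) + 4·(5/20) + 5·(5/20) = 9/4.
E[S | T = 1] = (9/4) / (3/4) = 3.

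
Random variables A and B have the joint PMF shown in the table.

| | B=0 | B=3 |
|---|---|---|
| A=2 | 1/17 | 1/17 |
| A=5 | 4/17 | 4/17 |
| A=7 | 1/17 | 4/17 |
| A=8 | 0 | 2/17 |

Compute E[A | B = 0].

P(B = 0) = 6/17.
Σ A·P over the event = 2·(1/17) + 5·(4/17) + 7·(1/17) = 29/17.
E[A | B = 0] = (29/17) / (6/17) = 29/6.

29/6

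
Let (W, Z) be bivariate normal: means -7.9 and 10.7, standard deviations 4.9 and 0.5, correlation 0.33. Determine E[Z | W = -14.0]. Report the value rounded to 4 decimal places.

For a bivariate normal, E[Z | W=x] = μ_Z + ρ·(σ_Z/σ_W)·(x − μ_W).
E[Z | W=-14.0] = 10.7 + (0.33)·(0.5/4.9)·(-14.0 − (-7.9)) = 10.7 + (0.033673)·(-6.1) = 10.4946.

10.4946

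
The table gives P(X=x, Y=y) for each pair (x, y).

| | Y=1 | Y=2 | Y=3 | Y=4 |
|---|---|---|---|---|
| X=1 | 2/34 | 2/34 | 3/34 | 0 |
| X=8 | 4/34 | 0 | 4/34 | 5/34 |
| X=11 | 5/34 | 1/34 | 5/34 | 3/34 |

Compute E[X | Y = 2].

13/3

P(Y = 2) = 3/34.
Σ X·P over the event = 1·(2/34) + 11·(1/34) = 13/34.
E[X | Y = 2] = (13/34) / (3/34) = 13/3.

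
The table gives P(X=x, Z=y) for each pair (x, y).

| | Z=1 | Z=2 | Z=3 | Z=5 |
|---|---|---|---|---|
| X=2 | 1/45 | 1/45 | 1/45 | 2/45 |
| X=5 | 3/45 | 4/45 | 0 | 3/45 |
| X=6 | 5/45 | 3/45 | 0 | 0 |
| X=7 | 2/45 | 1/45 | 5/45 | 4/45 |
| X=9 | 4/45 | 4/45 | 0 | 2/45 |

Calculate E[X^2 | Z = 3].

P(Z = 3) = 2/15.
Σ X^2·P over the event = 4·(1/45) + 49·(5/45) = 83/15.
E[X^2 | Z = 3] = (83/15) / (2/15) = 83/2.

83/2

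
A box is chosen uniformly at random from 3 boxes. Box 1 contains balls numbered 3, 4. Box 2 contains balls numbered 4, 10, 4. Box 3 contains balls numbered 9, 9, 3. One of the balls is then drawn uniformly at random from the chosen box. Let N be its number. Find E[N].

11/2

E[N | box 1] = (3+4)/2 = 7/2.
E[N | box 2] = (4+10+4)/3 = 6.
E[N | box 3] = (9+9+3)/3 = 7.
E[N] = (1/3)·(7/2) + (1/3)·(6) + (1/3)·(7) = 11/2.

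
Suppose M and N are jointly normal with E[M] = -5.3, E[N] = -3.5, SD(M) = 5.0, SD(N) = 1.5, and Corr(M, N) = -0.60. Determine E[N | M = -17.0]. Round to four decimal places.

The regression of N on M has slope ρ·σ_N/σ_M and passes through (μ_M, μ_N).
E[N | M=-17.0] = -3.5 + (-0.60)·(1.5/5.0)·(-17.0 − (-5.3)) = -3.5 + (-0.18)·(-11.7) = -1.3940.

-1.3940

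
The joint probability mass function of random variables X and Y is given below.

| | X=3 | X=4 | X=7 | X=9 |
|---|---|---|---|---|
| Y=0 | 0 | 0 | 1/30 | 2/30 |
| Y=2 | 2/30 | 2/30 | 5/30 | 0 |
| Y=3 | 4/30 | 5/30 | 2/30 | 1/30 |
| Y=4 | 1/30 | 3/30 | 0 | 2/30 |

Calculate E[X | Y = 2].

P(Y = 2) = 3/10.
Σ X·P over the event = 3·(2/30) + 4·(2/30) + 7·(5/30) = 49/30.
E[X | Y = 2] = (49/30) / (3/10) = 49/9.

49/9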